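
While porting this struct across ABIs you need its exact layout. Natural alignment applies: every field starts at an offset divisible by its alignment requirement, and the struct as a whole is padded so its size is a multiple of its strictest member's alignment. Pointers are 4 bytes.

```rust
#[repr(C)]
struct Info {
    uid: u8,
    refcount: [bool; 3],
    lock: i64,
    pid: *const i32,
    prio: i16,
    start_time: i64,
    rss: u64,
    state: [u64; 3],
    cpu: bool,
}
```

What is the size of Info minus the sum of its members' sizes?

0..1  uid  (1B, 1-aligned)
1..4  refcount  (3B, 1-aligned)
4..8  -- padding (4B)
8..16  lock  (8B, 8-aligned)
16..20  pid  (4B, 4-aligned)
20..22  prio  (2B, 2-aligned)
22..24  -- padding (2B)
24..32  start_time  (8B, 8-aligned)
32..40  rss  (8B, 8-aligned)
40..64  state  (24B, 8-aligned)
64..65  cpu  (1B, 1-aligned)
65..72  -- tail padding (7B)
sizeof = 72, alignof = 8
data bytes 59, size 72 → padding 13

13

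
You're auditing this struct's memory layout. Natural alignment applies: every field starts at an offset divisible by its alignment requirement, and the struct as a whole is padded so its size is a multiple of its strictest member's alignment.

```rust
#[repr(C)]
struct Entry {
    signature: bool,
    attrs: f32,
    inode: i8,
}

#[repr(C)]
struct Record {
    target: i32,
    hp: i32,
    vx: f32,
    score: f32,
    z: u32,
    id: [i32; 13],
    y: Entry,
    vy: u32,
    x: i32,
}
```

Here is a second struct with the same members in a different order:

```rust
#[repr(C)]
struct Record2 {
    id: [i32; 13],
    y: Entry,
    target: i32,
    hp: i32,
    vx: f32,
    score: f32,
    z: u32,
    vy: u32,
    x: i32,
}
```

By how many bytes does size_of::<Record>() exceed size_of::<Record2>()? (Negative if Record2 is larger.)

Entry: 0..1  signature  (1B, 1-aligned); 1..4  -- padding (3B); 4..8  attrs  (4B, 4-aligned); 8..9  inode  (1B, 1-aligned); 9..12  -- tail padding (3B); sizeof = 12, alignof = 4
0..4  target  (4B, 4-aligned)
4..8  hp  (4B, 4-aligned)
8..12  vx  (4B, 4-aligned)
12..16  score  (4B, 4-aligned)
16..20  z  (4B, 4-aligned)
20..72  id  (52B, 4-aligned)
72..84  y  (12B, 4-aligned)
84..88  vy  (4B, 4-aligned)
88..92  x  (4B, 4-aligned)
sizeof = 92, alignof = 4
— Record2 —
0..52  id  (52B, 4-aligned)
52..64  y  (12B, 4-aligned)
64..68  target  (4B, 4-aligned)
68..72  hp  (4B, 4-aligned)
72..76  vx  (4B, 4-aligned)
76..80  score  (4B, 4-aligned)
80..84  z  (4B, 4-aligned)
84..88  vy  (4B, 4-aligned)
88..92  x  (4B, 4-aligned)
sizeof = 92, alignof = 4
92 − 92 = 0

0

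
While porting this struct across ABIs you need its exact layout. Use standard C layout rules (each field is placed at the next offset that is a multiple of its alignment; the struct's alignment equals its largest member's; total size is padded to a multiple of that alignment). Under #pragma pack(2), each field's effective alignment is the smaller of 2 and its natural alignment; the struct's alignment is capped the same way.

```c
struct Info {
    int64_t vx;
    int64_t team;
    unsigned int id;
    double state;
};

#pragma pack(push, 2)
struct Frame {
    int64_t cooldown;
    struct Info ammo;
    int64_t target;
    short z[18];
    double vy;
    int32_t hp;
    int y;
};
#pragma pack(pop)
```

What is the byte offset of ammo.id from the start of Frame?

Info: vx at 0 (size 8, align 8) → ends 8; team at 8 (size 8, align 8) → ends 16; id at 16 (size 4, align 4) → ends 20; pad 4 to align 8 for state; state at 24 (size 8, align 8) → ends 32; total 32 bytes, alignment 8
cooldown at 0 (size 8, align 2) → ends 8
ammo at 8 (size 32, align 2) → ends 40
within Info: id at 16
8 + 16 = 24

24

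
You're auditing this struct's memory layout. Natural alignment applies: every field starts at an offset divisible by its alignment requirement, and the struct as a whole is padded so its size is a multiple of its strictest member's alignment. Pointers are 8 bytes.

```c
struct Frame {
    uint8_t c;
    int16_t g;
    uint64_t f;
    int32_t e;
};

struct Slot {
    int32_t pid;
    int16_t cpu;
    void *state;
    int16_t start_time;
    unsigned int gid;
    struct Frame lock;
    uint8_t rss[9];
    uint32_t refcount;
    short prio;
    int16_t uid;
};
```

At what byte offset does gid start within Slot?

Frame: 0..1  c  (1B, 1-aligned); 1..2  -- padding (1B); 2..4  g  (2B, 2-aligned); 4..8  -- padding (4B); 8..16  f  (8B, 8-aligned); 16..20  e  (4B, 4-aligned); 20..24  -- tail padding (4B); sizeof = 24, alignof = 8
0..4  pid  (4B, 4-aligned)
4..6  cpu  (2B, 2-aligned)
6..8  -- padding (2B)
8..16  state  (8B, 8-aligned)
16..18  start_time  (2B, 2-aligned)
18..20  -- padding (2B)
20..24  gid  (4B, 4-aligned)

20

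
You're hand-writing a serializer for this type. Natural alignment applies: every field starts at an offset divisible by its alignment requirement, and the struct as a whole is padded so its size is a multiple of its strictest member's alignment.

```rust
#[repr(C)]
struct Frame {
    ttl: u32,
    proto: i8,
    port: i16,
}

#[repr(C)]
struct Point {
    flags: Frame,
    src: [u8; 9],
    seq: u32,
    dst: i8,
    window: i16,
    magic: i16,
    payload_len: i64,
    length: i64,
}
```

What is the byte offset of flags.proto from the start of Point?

Frame: 0..4  ttl  (4B, 4-aligned); 4..5  proto  (1B, 1-aligned); 5..6  -- padding (1B); 6..8  port  (2B, 2-aligned); sizeof = 8, alignof = 4
0..8  flags  (8B, 4-aligned)
within Frame: proto at 4
0 + 4 = 4

4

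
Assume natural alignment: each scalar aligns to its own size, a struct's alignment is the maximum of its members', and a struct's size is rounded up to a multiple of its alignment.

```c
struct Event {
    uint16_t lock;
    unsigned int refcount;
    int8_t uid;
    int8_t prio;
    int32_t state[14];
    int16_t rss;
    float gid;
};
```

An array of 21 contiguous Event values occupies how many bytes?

lock at 0 (size 2, align 2) → ends 2
pad 2 to align 4 for refcount
refcount at 4 (size 4, align 4) → ends 8
uid at 8 (size 1, align 1) → ends 9
prio at 9 (size 1, align 1) → ends 10
pad 2 to align 4 for state
state at 12 (size 56, align 4) → ends 68
rss at 68 (size 2, align 2) → ends 70
pad 2 to align 4 for gid
gid at 72 (size 4, align 4) → ends 76
total 76 bytes, alignment 4
array of 21: 21 × 76 = 1596

1596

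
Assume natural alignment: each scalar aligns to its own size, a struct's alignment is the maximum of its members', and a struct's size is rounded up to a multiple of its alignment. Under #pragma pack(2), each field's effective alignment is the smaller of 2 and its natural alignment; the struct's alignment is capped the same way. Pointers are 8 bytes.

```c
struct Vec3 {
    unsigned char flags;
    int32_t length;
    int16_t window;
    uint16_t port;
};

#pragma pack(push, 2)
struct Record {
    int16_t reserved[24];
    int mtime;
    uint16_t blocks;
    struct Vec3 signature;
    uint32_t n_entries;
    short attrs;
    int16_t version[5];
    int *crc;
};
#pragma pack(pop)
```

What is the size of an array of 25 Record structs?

2250

Vec3: 0..1  flags  (1B, 1-aligned); 1..4  -- padding (3B); 4..8  length  (4B, 4-aligned); 8..10  window  (2B, 2-aligned); 10..12  port  (2B, 2-aligned); sizeof = 12, alignof = 4
0..48  reserved  (48B, 2-aligned)
48..52  mtime  (4B, 2-aligned)
52..54  blocks  (2B, 2-aligned)
54..66  signature  (12B, 2-aligned)
66..70  n_entries  (4B, 2-aligned)
70..72  attrs  (2B, 2-aligned)
72..82  version  (10B, 2-aligned)
82..90  crc  (8B, 2-aligned)
sizeof = 90, alignof = 2
array of 25: 25 × 90 = 2250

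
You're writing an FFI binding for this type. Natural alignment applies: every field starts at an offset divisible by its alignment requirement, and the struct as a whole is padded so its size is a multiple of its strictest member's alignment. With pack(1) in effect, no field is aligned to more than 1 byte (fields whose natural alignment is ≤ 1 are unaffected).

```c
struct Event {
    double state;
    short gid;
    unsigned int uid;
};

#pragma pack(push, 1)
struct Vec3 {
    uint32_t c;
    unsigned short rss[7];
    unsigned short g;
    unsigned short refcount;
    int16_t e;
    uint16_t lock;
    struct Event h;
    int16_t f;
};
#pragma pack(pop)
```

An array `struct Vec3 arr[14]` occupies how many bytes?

Event: @0: state [8B, align 8] → 8; @8: gid [2B, align 2] → 10; +2 pad (align 4); @12: uid [4B, align 4] → 16; size 16, align 8
@0: c [4B, align 1] → 4
@4: rss [14B, align 1] → 18
@18: g [2B, align 1] → 20
@20: refcount [2B, align 1] → 22
@22: e [2B, align 1] → 24
@24: lock [2B, align 1] → 26
@26: h [16B, align 1] → 42
@42: f [2B, align 1] → 44
size 44, align 1
array of 14: 14 × 44 = 616

616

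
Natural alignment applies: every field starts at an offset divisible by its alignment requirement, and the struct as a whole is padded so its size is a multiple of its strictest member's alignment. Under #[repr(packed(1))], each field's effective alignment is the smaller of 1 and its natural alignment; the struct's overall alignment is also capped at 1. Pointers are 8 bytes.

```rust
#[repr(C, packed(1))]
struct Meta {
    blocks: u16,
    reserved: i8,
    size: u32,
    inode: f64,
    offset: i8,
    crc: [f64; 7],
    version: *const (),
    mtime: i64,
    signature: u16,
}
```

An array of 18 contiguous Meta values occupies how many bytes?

blocks at 0 (size 2, align 1) → ends 2
reserved at 2 (size 1, align 1) → ends 3
size at 3 (size 4, align 1) → ends 7
inode at 7 (size 8, align 1) → ends 15
offset at 15 (size 1, align 1) → ends 16
crc at 16 (size 56, align 1) → ends 72
version at 72 (size 8, align 1) → ends 80
mtime at 80 (size 8, align 1) → ends 88
signature at 88 (size 2, align 1) → ends 90
total 90 bytes, alignment 1
array of 18: 18 × 90 = 1620

1620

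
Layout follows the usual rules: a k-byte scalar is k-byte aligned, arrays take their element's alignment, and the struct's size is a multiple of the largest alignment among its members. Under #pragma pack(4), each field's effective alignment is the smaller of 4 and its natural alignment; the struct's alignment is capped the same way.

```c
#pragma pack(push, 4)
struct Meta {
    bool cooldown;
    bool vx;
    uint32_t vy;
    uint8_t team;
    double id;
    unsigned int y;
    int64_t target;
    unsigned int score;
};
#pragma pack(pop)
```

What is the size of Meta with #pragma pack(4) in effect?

36

0..1  cooldown  (1B, 1-aligned)
1..2  vx  (1B, 1-aligned)
2..4  -- padding (2B)
4..8  vy  (4B, 4-aligned)
8..9  team  (1B, 1-aligned)
9..12  -- padding (3B)
12..20  id  (8B, 4-aligned)
20..24  y  (4B, 4-aligned)
24..32  target  (8B, 4-aligned)
32..36  score  (4B, 4-aligned)
sizeof = 36, alignof = 4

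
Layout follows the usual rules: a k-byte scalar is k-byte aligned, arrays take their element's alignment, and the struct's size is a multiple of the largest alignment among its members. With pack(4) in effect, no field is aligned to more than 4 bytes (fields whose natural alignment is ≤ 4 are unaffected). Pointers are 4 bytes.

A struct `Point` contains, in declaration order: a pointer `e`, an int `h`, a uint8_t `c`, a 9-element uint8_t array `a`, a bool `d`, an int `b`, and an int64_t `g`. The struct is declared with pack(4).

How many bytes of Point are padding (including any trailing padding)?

@0: e [4B, align 4] → 4
@4: h [4B, align 4] → 8
@8: c [1B, align 1] → 9
@9: a [9B, align 1] → 18
@18: d [1B, align 1] → 19
+1 pad (align 4)
@20: b [4B, align 4] → 24
@24: g [8B, align 4] → 32
size 32, align 4
data bytes 31, size 32 → padding 1

1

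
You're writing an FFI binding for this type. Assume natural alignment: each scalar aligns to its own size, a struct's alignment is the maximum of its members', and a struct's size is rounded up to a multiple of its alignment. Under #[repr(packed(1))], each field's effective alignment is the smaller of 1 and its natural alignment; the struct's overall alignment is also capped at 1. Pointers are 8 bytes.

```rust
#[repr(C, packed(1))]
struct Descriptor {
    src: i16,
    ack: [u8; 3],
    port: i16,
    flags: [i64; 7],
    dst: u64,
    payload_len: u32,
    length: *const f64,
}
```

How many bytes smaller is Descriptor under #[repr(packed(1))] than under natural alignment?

natural layout:
  @0: src [2B, align 2] → 2
  @2: ack [3B, align 1] → 5
  +1 pad (align 2)
  @6: port [2B, align 2] → 8
  @8: flags [56B, align 8] → 64
  @64: dst [8B, align 8] → 72
  @72: payload_len [4B, align 4] → 76
  +4 pad (align 8)
  @80: length [8B, align 8] → 88
  size 88, align 8
packed(1) layout:
  @0: src [2B, align 1] → 2
  @2: ack [3B, align 1] → 5
  @5: port [2B, align 1] → 7
  @7: flags [56B, align 1] → 63
  @63: dst [8B, align 1] → 71
  @71: payload_len [4B, align 1] → 75
  @75: length [8B, align 1] → 83
  size 83, align 1
88 − 83 = 5

5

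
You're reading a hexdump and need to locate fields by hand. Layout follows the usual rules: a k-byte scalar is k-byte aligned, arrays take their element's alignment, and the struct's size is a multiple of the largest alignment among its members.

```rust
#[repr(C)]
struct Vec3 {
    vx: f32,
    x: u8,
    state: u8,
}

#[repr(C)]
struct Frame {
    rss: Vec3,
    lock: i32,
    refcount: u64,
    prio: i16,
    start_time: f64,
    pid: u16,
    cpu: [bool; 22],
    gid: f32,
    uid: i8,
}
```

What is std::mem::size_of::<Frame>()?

Vec3: 0..4  vx  (4B, 4-aligned); 4..5  x  (1B, 1-aligned); 5..6  state  (1B, 1-aligned); 6..8  -- tail padding (2B); sizeof = 8, alignof = 4
0..8  rss  (8B, 4-aligned)
8..12  lock  (4B, 4-aligned)
12..16  -- padding (4B)
16..24  refcount  (8B, 8-aligned)
24..26  prio  (2B, 2-aligned)
26..32  -- padding (6B)
32..40  start_time  (8B, 8-aligned)
40..42  pid  (2B, 2-aligned)
42..64  cpu  (22B, 1-aligned)
64..68  gid  (4B, 4-aligned)
68..69  uid  (1B, 1-aligned)
69..72  -- tail padding (3B)
sizeof = 72, alignof = 8

72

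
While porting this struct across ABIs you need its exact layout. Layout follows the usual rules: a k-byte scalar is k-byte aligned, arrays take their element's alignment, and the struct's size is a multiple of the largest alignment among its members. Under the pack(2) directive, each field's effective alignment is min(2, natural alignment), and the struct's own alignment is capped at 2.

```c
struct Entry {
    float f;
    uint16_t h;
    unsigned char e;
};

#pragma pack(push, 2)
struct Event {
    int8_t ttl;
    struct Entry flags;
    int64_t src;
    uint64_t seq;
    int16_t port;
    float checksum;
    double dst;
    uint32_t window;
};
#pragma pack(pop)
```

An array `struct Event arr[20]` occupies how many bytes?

880

Entry: @0: f [4B, align 4] → 4; @4: h [2B, align 2] → 6; @6: e [1B, align 1] → 7; +1 tail pad (align 4); size 8, align 4
@0: ttl [1B, align 1] → 1
+1 pad (align 2)
@2: flags [8B, align 2] → 10
@10: src [8B, align 2] → 18
@18: seq [8B, align 2] → 26
@26: port [2B, align 2] → 28
@28: checksum [4B, align 2] → 32
@32: dst [8B, align 2] → 40
@40: window [4B, align 2] → 44
size 44, align 2
array of 20: 20 × 44 = 880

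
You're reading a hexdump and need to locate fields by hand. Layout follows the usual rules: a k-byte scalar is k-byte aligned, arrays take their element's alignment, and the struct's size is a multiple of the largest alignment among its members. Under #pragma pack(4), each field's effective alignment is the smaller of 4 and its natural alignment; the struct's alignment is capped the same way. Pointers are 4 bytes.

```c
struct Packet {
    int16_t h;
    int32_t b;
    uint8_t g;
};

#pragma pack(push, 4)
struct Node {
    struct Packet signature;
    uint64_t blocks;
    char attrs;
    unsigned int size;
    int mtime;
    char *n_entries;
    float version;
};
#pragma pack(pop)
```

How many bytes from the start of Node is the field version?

36

Packet: h at 0 (size 2, align 2) → ends 2; pad 2 to align 4 for b; b at 4 (size 4, align 4) → ends 8; g at 8 (size 1, align 1) → ends 9; tail pad 3 to reach multiple of 4; total 12 bytes, alignment 4
signature at 0 (size 12, align 4) → ends 12
blocks at 12 (size 8, align 4) → ends 20
attrs at 20 (size 1, align 1) → ends 21
pad 3 to align 4 for size
size at 24 (size 4, align 4) → ends 28
mtime at 28 (size 4, align 4) → ends 32
n_entries at 32 (size 4, align 4) → ends 36
version at 36 (size 4, align 4) → ends 40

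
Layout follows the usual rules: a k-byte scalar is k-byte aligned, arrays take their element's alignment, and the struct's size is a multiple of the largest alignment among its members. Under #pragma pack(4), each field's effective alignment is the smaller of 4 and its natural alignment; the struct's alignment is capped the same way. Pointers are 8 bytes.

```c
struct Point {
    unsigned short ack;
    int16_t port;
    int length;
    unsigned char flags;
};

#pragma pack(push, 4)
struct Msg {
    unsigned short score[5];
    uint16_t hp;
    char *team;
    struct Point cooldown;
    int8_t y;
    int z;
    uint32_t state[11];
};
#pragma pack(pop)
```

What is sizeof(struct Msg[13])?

1092

Point: 0..2  ack  (2B, 2-aligned); 2..4  port  (2B, 2-aligned); 4..8  length  (4B, 4-aligned); 8..9  flags  (1B, 1-aligned); 9..12  -- tail padding (3B); sizeof = 12, alignof = 4
0..10  score  (10B, 2-aligned)
10..12  hp  (2B, 2-aligned)
12..20  team  (8B, 4-aligned)
20..32  cooldown  (12B, 4-aligned)
32..33  y  (1B, 1-aligned)
33..36  -- padding (3B)
36..40  z  (4B, 4-aligned)
40..84  state  (44B, 4-aligned)
sizeof = 84, alignof = 4
array of 13: 13 × 84 = 1092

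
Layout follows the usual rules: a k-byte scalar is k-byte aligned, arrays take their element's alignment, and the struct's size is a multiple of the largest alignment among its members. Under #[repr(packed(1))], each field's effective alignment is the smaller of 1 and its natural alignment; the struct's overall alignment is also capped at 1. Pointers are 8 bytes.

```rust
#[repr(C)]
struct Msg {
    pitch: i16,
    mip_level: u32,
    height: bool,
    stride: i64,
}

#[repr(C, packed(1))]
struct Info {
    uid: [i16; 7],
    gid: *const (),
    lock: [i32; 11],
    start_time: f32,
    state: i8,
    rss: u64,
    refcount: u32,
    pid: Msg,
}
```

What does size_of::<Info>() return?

Msg: @0: pitch [2B, align 2] → 2; +2 pad (align 4); @4: mip_level [4B, align 4] → 8; @8: height [1B, align 1] → 9; +7 pad (align 8); @16: stride [8B, align 8] → 24; size 24, align 8
@0: uid [14B, align 1] → 14
@14: gid [8B, align 1] → 22
@22: lock [44B, align 1] → 66
@66: start_time [4B, align 1] → 70
@70: state [1B, align 1] → 71
@71: rss [8B, align 1] → 79
@79: refcount [4B, align 1] → 83
@83: pid [24B, align 1] → 107
size 107, align 1

107 bytes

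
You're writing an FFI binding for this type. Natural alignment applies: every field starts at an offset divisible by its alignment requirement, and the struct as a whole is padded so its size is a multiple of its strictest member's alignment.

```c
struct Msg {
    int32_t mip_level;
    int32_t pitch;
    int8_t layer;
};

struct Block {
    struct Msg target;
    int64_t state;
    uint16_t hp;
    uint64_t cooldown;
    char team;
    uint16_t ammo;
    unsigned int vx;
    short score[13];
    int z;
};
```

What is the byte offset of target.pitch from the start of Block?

4

Msg: mip_level at 0 (size 4, align 4) → ends 4; pitch at 4 (size 4, align 4) → ends 8; layer at 8 (size 1, align 1) → ends 9; tail pad 3 to reach multiple of 4; total 12 bytes, alignment 4
target at 0 (size 12, align 4) → ends 12
within Msg: pitch at 4
0 + 4 = 4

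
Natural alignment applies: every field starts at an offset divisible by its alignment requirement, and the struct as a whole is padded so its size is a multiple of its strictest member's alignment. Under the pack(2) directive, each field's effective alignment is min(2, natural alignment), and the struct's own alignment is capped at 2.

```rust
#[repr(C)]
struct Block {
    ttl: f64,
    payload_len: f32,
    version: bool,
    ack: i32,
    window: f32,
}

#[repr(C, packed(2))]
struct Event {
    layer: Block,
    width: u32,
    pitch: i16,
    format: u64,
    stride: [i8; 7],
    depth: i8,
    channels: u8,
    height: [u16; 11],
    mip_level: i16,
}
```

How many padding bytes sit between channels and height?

Block: 0..8  ttl  (8B, 8-aligned); 8..12  payload_len  (4B, 4-aligned); 12..13  version  (1B, 1-aligned); 13..16  -- padding (3B); 16..20  ack  (4B, 4-aligned); 20..24  window  (4B, 4-aligned); sizeof = 24, alignof = 8
0..24  layer  (24B, 2-aligned)
24..28  width  (4B, 2-aligned)
28..30  pitch  (2B, 2-aligned)
30..38  format  (8B, 2-aligned)
38..45  stride  (7B, 1-aligned)
45..46  depth  (1B, 1-aligned)
46..47  channels  (1B, 1-aligned)
47..48  -- padding (1B)
48..70  height  (22B, 2-aligned)

1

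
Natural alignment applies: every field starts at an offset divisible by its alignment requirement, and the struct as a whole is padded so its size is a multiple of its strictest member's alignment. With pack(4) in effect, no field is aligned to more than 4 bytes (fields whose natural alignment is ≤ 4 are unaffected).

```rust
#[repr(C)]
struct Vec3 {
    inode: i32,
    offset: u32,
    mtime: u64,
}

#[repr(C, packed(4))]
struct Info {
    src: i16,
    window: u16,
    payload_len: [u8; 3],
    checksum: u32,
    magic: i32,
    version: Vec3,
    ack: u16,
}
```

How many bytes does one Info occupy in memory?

Vec3: 0..4  inode  (4B, 4-aligned); 4..8  offset  (4B, 4-aligned); 8..16  mtime  (8B, 8-aligned); sizeof = 16, alignof = 8
0..2  src  (2B, 2-aligned)
2..4  window  (2B, 2-aligned)
4..7  payload_len  (3B, 1-aligned)
7..8  -- padding (1B)
8..12  checksum  (4B, 4-aligned)
12..16  magic  (4B, 4-aligned)
16..32  version  (16B, 4-aligned)
32..34  ack  (2B, 2-aligned)
34..36  -- tail padding (2B)
sizeof = 36, alignof = 4

36 bytes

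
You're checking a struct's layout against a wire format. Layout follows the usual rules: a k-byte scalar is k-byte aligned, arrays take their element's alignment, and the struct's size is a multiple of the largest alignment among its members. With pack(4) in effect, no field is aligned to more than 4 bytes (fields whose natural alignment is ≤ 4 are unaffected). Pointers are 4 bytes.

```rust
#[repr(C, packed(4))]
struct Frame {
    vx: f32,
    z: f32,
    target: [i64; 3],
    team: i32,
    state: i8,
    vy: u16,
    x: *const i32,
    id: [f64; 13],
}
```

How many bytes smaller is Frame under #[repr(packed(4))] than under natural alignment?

4

natural layout:
  0..4  vx  (4B, 4-aligned)
  4..8  z  (4B, 4-aligned)
  8..32  target  (24B, 8-aligned)
  32..36  team  (4B, 4-aligned)
  36..37  state  (1B, 1-aligned)
  37..38  -- padding (1B)
  38..40  vy  (2B, 2-aligned)
  40..44  x  (4B, 4-aligned)
  44..48  -- padding (4B)
  48..152  id  (104B, 8-aligned)
  sizeof = 152, alignof = 8
packed(4) layout:
  0..4  vx  (4B, 4-aligned)
  4..8  z  (4B, 4-aligned)
  8..32  target  (24B, 4-aligned)
  32..36  team  (4B, 4-aligned)
  36..37  state  (1B, 1-aligned)
  37..38  -- padding (1B)
  38..40  vy  (2B, 2-aligned)
  40..44  x  (4B, 4-aligned)
  44..148  id  (104B, 4-aligned)
  sizeof = 148, alignof = 4
152 − 148 = 4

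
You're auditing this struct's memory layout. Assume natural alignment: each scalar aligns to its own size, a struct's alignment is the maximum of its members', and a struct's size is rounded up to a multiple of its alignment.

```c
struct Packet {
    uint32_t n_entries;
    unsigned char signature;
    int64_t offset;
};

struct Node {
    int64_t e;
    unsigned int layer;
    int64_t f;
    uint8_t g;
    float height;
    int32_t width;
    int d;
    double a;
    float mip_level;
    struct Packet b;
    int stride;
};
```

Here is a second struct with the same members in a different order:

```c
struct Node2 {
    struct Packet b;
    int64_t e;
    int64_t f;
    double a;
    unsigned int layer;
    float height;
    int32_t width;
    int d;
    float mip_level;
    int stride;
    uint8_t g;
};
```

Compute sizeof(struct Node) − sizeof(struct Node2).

8

Packet: @0: n_entries [4B, align 4] → 4; @4: signature [1B, align 1] → 5; +3 pad (align 8); @8: offset [8B, align 8] → 16; size 16, align 8
@0: e [8B, align 8] → 8
@8: layer [4B, align 4] → 12
+4 pad (align 8)
@16: f [8B, align 8] → 24
@24: g [1B, align 1] → 25
+3 pad (align 4)
@28: height [4B, align 4] → 32
@32: width [4B, align 4] → 36
@36: d [4B, align 4] → 40
@40: a [8B, align 8] → 48
@48: mip_level [4B, align 4] → 52
+4 pad (align 8)
@56: b [16B, align 8] → 72
@72: stride [4B, align 4] → 76
+4 tail pad (align 8)
size 80, align 8
— Node2 —
@0: b [16B, align 8] → 16
@16: e [8B, align 8] → 24
@24: f [8B, align 8] → 32
@32: a [8B, align 8] → 40
@40: layer [4B, align 4] → 44
@44: height [4B, align 4] → 48
@48: width [4B, align 4] → 52
@52: d [4B, align 4] → 56
@56: mip_level [4B, align 4] → 60
@60: stride [4B, align 4] → 64
@64: g [1B, align 1] → 65
+7 tail pad (align 8)
size 72, align 8
80 − 72 = 8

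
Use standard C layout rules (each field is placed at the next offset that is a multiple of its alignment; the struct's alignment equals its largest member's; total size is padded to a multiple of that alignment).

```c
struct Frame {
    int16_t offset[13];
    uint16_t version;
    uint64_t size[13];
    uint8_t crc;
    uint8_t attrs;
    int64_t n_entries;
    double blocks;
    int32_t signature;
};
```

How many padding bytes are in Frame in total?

14

0..26  offset  (26B, 2-aligned)
26..28  version  (2B, 2-aligned)
28..32  -- padding (4B)
32..136  size  (104B, 8-aligned)
136..137  crc  (1B, 1-aligned)
137..138  attrs  (1B, 1-aligned)
138..144  -- padding (6B)
144..152  n_entries  (8B, 8-aligned)
152..160  blocks  (8B, 8-aligned)
160..164  signature  (4B, 4-aligned)
164..168  -- tail padding (4B)
sizeof = 168, alignof = 8
data bytes 154, size 168 → padding 14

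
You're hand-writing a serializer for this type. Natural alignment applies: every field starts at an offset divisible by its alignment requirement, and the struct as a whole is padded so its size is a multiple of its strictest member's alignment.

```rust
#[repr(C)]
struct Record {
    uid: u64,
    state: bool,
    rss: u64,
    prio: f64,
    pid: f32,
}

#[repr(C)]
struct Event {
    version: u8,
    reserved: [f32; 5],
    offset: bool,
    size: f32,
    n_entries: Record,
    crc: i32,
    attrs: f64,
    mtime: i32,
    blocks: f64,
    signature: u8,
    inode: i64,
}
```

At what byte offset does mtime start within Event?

Record: uid at 0 (size 8, align 8) → ends 8; state at 8 (size 1, align 1) → ends 9; pad 7 to align 8 for rss; rss at 16 (size 8, align 8) → ends 24; prio at 24 (size 8, align 8) → ends 32; pid at 32 (size 4, align 4) → ends 36; tail pad 4 to reach multiple of 8; total 40 bytes, alignment 8
version at 0 (size 1, align 1) → ends 1
pad 3 to align 4 for reserved
reserved at 4 (size 20, align 4) → ends 24
offset at 24 (size 1, align 1) → ends 25
pad 3 to align 4 for size
size at 28 (size 4, align 4) → ends 32
n_entries at 32 (size 40, align 8) → ends 72
crc at 72 (size 4, align 4) → ends 76
pad 4 to align 8 for attrs
attrs at 80 (size 8, align 8) → ends 88
mtime at 88 (size 4, align 4) → ends 92

88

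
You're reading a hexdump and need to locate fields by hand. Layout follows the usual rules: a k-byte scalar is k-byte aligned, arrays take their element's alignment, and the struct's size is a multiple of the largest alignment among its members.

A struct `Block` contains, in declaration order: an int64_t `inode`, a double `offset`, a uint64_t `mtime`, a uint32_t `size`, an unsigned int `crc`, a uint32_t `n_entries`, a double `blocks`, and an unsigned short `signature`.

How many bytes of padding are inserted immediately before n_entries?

0

@0: inode [8B, align 8] → 8
@8: offset [8B, align 8] → 16
@16: mtime [8B, align 8] → 24
@24: size [4B, align 4] → 28
@28: crc [4B, align 4] → 32
@32: n_entries [4B, align 4] → 36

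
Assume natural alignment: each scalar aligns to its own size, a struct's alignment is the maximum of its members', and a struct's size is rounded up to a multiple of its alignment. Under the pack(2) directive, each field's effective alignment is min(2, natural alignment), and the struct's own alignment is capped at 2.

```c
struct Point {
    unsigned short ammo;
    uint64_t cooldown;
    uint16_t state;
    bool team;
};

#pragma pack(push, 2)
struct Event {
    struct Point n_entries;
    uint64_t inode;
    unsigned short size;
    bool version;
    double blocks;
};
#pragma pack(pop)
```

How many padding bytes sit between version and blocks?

Point: ammo at 0 (size 2, align 2) → ends 2; pad 6 to align 8 for cooldown; cooldown at 8 (size 8, align 8) → ends 16; state at 16 (size 2, align 2) → ends 18; team at 18 (size 1, align 1) → ends 19; tail pad 5 to reach multiple of 8; total 24 bytes, alignment 8
n_entries at 0 (size 24, align 2) → ends 24
inode at 24 (size 8, align 2) → ends 32
size at 32 (size 2, align 2) → ends 34
version at 34 (size 1, align 1) → ends 35
pad 1 to align 2 for blocks
blocks at 36 (size 8, align 2) → ends 44

1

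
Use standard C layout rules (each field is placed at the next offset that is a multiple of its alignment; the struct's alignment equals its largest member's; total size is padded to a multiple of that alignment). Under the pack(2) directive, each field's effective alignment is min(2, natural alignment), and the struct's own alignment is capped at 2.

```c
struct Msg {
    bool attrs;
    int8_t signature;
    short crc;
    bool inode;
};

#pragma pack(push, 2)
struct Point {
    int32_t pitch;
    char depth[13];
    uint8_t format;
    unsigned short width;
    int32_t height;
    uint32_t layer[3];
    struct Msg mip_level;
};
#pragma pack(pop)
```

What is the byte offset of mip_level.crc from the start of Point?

38

Msg: 0..1  attrs  (1B, 1-aligned); 1..2  signature  (1B, 1-aligned); 2..4  crc  (2B, 2-aligned); 4..5  inode  (1B, 1-aligned); 5..6  -- tail padding (1B); sizeof = 6, alignof = 2
0..4  pitch  (4B, 2-aligned)
4..17  depth  (13B, 1-aligned)
17..18  format  (1B, 1-aligned)
18..20  width  (2B, 2-aligned)
20..24  height  (4B, 2-aligned)
24..36  layer  (12B, 2-aligned)
36..42  mip_level  (6B, 2-aligned)
within Msg: crc at 2
36 + 2 = 38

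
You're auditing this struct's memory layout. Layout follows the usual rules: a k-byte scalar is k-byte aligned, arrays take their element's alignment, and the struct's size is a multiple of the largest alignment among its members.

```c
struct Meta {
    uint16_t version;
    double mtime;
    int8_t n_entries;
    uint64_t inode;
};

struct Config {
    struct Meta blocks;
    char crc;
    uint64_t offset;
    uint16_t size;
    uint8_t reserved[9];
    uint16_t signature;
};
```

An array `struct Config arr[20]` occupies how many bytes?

Meta: @0: version [2B, align 2] → 2; +6 pad (align 8); @8: mtime [8B, align 8] → 16; @16: n_entries [1B, align 1] → 17; +7 pad (align 8); @24: inode [8B, align 8] → 32; size 32, align 8
@0: blocks [32B, align 8] → 32
@32: crc [1B, align 1] → 33
+7 pad (align 8)
@40: offset [8B, align 8] → 48
@48: size [2B, align 2] → 50
@50: reserved [9B, align 1] → 59
+1 pad (align 2)
@60: signature [2B, align 2] → 62
+2 tail pad (align 8)
size 64, align 8
array of 20: 20 × 64 = 1280

1280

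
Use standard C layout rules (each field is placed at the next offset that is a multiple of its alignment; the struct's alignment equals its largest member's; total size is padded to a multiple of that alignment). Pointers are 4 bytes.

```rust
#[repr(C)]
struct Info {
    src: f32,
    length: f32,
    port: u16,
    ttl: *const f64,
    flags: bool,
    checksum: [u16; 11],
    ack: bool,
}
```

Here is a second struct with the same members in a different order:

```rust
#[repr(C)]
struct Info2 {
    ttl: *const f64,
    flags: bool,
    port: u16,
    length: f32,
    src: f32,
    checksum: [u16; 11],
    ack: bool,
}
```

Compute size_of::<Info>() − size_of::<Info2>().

4

0..4  src  (4B, 4-aligned)
4..8  length  (4B, 4-aligned)
8..10  port  (2B, 2-aligned)
10..12  -- padding (2B)
12..16  ttl  (4B, 4-aligned)
16..17  flags  (1B, 1-aligned)
17..18  -- padding (1B)
18..40  checksum  (22B, 2-aligned)
40..41  ack  (1B, 1-aligned)
41..44  -- tail padding (3B)
sizeof = 44, alignof = 4
— Info2 —
0..4  ttl  (4B, 4-aligned)
4..5  flags  (1B, 1-aligned)
5..6  -- padding (1B)
6..8  port  (2B, 2-aligned)
8..12  length  (4B, 4-aligned)
12..16  src  (4B, 4-aligned)
16..38  checksum  (22B, 2-aligned)
38..39  ack  (1B, 1-aligned)
39..40  -- tail padding (1B)
sizeof = 40, alignof = 4
44 − 40 = 4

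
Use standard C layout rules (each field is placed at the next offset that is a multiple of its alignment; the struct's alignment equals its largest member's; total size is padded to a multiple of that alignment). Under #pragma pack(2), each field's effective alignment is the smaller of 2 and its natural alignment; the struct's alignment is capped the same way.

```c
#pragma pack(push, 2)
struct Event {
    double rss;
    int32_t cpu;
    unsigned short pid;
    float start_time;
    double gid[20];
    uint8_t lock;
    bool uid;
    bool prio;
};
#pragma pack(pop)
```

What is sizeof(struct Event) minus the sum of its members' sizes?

1

0..8  rss  (8B, 2-aligned)
8..12  cpu  (4B, 2-aligned)
12..14  pid  (2B, 2-aligned)
14..18  start_time  (4B, 2-aligned)
18..178  gid  (160B, 2-aligned)
178..179  lock  (1B, 1-aligned)
179..180  uid  (1B, 1-aligned)
180..181  prio  (1B, 1-aligned)
181..182  -- tail padding (1B)
sizeof = 182, alignof = 2
data bytes 181, size 182 → padding 1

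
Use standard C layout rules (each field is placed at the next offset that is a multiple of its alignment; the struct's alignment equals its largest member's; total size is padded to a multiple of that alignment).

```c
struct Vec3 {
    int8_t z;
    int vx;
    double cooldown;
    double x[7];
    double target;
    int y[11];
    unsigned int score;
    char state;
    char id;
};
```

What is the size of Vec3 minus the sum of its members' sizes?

@0: z [1B, align 1] → 1
+3 pad (align 4)
@4: vx [4B, align 4] → 8
@8: cooldown [8B, align 8] → 16
@16: x [56B, align 8] → 72
@72: target [8B, align 8] → 80
@80: y [44B, align 4] → 124
@124: score [4B, align 4] → 128
@128: state [1B, align 1] → 129
@129: id [1B, align 1] → 130
+6 tail pad (align 8)
size 136, align 8
data bytes 127, size 136 → padding 9

9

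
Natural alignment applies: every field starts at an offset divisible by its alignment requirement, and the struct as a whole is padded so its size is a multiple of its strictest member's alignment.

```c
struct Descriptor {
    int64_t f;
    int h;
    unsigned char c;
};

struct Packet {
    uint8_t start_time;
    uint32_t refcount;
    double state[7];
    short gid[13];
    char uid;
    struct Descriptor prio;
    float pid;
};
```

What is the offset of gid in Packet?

Descriptor: f at 0 (size 8, align 8) → ends 8; h at 8 (size 4, align 4) → ends 12; c at 12 (size 1, align 1) → ends 13; tail pad 3 to reach multiple of 8; total 16 bytes, alignment 8
start_time at 0 (size 1, align 1) → ends 1
pad 3 to align 4 for refcount
refcount at 4 (size 4, align 4) → ends 8
state at 8 (size 56, align 8) → ends 64
gid at 64 (size 26, align 2) → ends 90

64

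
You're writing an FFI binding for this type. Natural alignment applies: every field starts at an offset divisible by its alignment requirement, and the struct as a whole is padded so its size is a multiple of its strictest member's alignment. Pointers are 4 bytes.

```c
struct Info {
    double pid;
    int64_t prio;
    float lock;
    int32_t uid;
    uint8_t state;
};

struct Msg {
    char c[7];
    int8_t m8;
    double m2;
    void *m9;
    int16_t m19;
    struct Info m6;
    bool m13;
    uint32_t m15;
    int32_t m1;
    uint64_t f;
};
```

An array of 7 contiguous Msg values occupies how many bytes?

Info: 0..8  pid  (8B, 8-aligned); 8..16  prio  (8B, 8-aligned); 16..20  lock  (4B, 4-aligned); 20..24  uid  (4B, 4-aligned); 24..25  state  (1B, 1-aligned); 25..32  -- tail padding (7B); sizeof = 32, alignof = 8
0..7  c  (7B, 1-aligned)
7..8  m8  (1B, 1-aligned)
8..16  m2  (8B, 8-aligned)
16..20  m9  (4B, 4-aligned)
20..22  m19  (2B, 2-aligned)
22..24  -- padding (2B)
24..56  m6  (32B, 8-aligned)
56..57  m13  (1B, 1-aligned)
57..60  -- padding (3B)
60..64  m15  (4B, 4-aligned)
64..68  m1  (4B, 4-aligned)
68..72  -- padding (4B)
72..80  f  (8B, 8-aligned)
sizeof = 80, alignof = 8
array of 7: 7 × 80 = 560

560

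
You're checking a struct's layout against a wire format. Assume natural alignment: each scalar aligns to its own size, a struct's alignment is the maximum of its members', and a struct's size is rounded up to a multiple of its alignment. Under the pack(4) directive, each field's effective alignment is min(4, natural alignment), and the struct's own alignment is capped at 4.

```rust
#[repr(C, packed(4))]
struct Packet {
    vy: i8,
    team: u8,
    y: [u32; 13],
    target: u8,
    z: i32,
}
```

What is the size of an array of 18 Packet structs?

1152

vy at 0 (size 1, align 1) → ends 1
team at 1 (size 1, align 1) → ends 2
pad 2 to align 4 for y
y at 4 (size 52, align 4) → ends 56
target at 56 (size 1, align 1) → ends 57
pad 3 to align 4 for z
z at 60 (size 4, align 4) → ends 64
total 64 bytes, alignment 4
array of 18: 18 × 64 = 1152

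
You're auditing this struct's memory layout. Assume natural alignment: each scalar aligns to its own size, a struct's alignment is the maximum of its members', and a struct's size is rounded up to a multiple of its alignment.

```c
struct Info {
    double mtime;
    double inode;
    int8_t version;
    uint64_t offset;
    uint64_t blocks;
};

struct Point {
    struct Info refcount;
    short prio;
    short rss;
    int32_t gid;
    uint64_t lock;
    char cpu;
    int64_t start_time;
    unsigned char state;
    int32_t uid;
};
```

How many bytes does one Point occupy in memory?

Info: @0: mtime [8B, align 8] → 8; @8: inode [8B, align 8] → 16; @16: version [1B, align 1] → 17; +7 pad (align 8); @24: offset [8B, align 8] → 32; @32: blocks [8B, align 8] → 40; size 40, align 8
@0: refcount [40B, align 8] → 40
@40: prio [2B, align 2] → 42
@42: rss [2B, align 2] → 44
@44: gid [4B, align 4] → 48
@48: lock [8B, align 8] → 56
@56: cpu [1B, align 1] → 57
+7 pad (align 8)
@64: start_time [8B, align 8] → 72
@72: state [1B, align 1] → 73
+3 pad (align 4)
@76: uid [4B, align 4] → 80
size 80, align 8

80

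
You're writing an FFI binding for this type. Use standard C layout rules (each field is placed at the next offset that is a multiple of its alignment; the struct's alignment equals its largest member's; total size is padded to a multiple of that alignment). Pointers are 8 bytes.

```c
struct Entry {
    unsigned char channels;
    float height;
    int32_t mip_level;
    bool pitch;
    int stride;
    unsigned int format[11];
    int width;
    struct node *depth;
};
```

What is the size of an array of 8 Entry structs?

640

0..1  channels  (1B, 1-aligned)
1..4  -- padding (3B)
4..8  height  (4B, 4-aligned)
8..12  mip_level  (4B, 4-aligned)
12..13  pitch  (1B, 1-aligned)
13..16  -- padding (3B)
16..20  stride  (4B, 4-aligned)
20..64  format  (44B, 4-aligned)
64..68  width  (4B, 4-aligned)
68..72  -- padding (4B)
72..80  depth  (8B, 8-aligned)
sizeof = 80, alignof = 8
array of 8: 8 × 80 = 640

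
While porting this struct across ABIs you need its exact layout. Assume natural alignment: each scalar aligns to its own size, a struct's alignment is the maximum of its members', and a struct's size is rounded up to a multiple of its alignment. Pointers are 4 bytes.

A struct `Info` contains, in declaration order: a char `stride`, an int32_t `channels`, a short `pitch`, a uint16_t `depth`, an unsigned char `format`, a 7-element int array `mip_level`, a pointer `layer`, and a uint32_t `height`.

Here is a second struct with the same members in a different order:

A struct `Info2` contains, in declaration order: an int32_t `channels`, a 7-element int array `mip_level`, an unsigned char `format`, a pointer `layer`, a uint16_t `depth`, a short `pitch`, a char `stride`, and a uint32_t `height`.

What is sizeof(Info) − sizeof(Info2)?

0

0..1  stride  (1B, 1-aligned)
1..4  -- padding (3B)
4..8  channels  (4B, 4-aligned)
8..10  pitch  (2B, 2-aligned)
10..12  depth  (2B, 2-aligned)
12..13  format  (1B, 1-aligned)
13..16  -- padding (3B)
16..44  mip_level  (28B, 4-aligned)
44..48  layer  (4B, 4-aligned)
48..52  height  (4B, 4-aligned)
sizeof = 52, alignof = 4
— Info2 —
0..4  channels  (4B, 4-aligned)
4..32  mip_level  (28B, 4-aligned)
32..33  format  (1B, 1-aligned)
33..36  -- padding (3B)
36..40  layer  (4B, 4-aligned)
40..42  depth  (2B, 2-aligned)
42..44  pitch  (2B, 2-aligned)
44..45  stride  (1B, 1-aligned)
45..48  -- padding (3B)
48..52  height  (4B, 4-aligned)
sizeof = 52, alignof = 4
52 − 52 = 0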